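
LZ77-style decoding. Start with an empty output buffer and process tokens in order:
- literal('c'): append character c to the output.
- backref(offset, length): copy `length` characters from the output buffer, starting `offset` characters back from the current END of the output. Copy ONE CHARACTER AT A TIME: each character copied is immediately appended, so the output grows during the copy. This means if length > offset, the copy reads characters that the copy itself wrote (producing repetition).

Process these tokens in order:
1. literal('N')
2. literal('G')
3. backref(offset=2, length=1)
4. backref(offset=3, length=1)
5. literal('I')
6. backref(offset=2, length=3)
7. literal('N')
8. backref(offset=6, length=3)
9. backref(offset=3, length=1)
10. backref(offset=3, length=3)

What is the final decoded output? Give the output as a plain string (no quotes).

Answer: NGNNININNNINNINN

Derivation:
Token 1: literal('N'). Output: "N"
Token 2: literal('G'). Output: "NG"
Token 3: backref(off=2, len=1). Copied 'N' from pos 0. Output: "NGN"
Token 4: backref(off=3, len=1). Copied 'N' from pos 0. Output: "NGNN"
Token 5: literal('I'). Output: "NGNNI"
Token 6: backref(off=2, len=3) (overlapping!). Copied 'NIN' from pos 3. Output: "NGNNININ"
Token 7: literal('N'). Output: "NGNNININN"
Token 8: backref(off=6, len=3). Copied 'NIN' from pos 3. Output: "NGNNININNNIN"
Token 9: backref(off=3, len=1). Copied 'N' from pos 9. Output: "NGNNININNNINN"
Token 10: backref(off=3, len=3). Copied 'INN' from pos 10. Output: "NGNNININNNINNINN"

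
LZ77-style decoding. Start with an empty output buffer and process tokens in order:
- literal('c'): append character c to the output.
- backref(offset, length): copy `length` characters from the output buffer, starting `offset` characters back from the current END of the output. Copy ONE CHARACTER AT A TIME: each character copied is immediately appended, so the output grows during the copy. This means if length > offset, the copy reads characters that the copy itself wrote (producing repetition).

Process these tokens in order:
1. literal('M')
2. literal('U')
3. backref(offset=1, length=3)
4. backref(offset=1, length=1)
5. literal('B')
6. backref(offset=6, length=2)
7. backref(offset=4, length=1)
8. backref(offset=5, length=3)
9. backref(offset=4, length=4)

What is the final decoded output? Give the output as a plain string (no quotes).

Token 1: literal('M'). Output: "M"
Token 2: literal('U'). Output: "MU"
Token 3: backref(off=1, len=3) (overlapping!). Copied 'UUU' from pos 1. Output: "MUUUU"
Token 4: backref(off=1, len=1). Copied 'U' from pos 4. Output: "MUUUUU"
Token 5: literal('B'). Output: "MUUUUUB"
Token 6: backref(off=6, len=2). Copied 'UU' from pos 1. Output: "MUUUUUBUU"
Token 7: backref(off=4, len=1). Copied 'U' from pos 5. Output: "MUUUUUBUUU"
Token 8: backref(off=5, len=3). Copied 'UBU' from pos 5. Output: "MUUUUUBUUUUBU"
Token 9: backref(off=4, len=4). Copied 'UUBU' from pos 9. Output: "MUUUUUBUUUUBUUUBU"

Answer: MUUUUUBUUUUBUUUBU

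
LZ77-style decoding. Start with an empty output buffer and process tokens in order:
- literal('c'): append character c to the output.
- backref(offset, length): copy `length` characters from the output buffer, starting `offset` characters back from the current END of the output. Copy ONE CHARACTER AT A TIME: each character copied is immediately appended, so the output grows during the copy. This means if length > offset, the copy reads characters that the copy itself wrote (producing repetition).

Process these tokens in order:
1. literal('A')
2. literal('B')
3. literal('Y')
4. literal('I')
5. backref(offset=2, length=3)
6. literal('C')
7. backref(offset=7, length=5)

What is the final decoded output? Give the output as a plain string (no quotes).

Token 1: literal('A'). Output: "A"
Token 2: literal('B'). Output: "AB"
Token 3: literal('Y'). Output: "ABY"
Token 4: literal('I'). Output: "ABYI"
Token 5: backref(off=2, len=3) (overlapping!). Copied 'YIY' from pos 2. Output: "ABYIYIY"
Token 6: literal('C'). Output: "ABYIYIYC"
Token 7: backref(off=7, len=5). Copied 'BYIYI' from pos 1. Output: "ABYIYIYCBYIYI"

Answer: ABYIYIYCBYIYI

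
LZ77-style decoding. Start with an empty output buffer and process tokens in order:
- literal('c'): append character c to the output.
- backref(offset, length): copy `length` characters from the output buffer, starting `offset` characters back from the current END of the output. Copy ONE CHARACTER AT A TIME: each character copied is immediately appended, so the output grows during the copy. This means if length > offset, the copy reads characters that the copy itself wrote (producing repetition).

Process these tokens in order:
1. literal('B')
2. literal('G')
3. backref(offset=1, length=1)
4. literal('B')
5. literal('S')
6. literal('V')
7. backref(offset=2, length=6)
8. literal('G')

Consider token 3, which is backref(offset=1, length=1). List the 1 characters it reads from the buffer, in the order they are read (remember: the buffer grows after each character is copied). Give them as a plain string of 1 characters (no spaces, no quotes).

Answer: G

Derivation:
Token 1: literal('B'). Output: "B"
Token 2: literal('G'). Output: "BG"
Token 3: backref(off=1, len=1). Buffer before: "BG" (len 2)
  byte 1: read out[1]='G', append. Buffer now: "BGG"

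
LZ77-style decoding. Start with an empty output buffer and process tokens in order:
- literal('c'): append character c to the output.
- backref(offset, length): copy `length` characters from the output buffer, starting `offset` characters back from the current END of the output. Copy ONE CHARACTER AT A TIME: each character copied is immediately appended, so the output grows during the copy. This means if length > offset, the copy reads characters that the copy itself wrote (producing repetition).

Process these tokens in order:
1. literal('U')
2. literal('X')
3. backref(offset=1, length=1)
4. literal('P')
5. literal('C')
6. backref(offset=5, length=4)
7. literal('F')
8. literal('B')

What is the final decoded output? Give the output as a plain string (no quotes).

Answer: UXXPCUXXPFB

Derivation:
Token 1: literal('U'). Output: "U"
Token 2: literal('X'). Output: "UX"
Token 3: backref(off=1, len=1). Copied 'X' from pos 1. Output: "UXX"
Token 4: literal('P'). Output: "UXXP"
Token 5: literal('C'). Output: "UXXPC"
Token 6: backref(off=5, len=4). Copied 'UXXP' from pos 0. Output: "UXXPCUXXP"
Token 7: literal('F'). Output: "UXXPCUXXPF"
Token 8: literal('B'). Output: "UXXPCUXXPFB"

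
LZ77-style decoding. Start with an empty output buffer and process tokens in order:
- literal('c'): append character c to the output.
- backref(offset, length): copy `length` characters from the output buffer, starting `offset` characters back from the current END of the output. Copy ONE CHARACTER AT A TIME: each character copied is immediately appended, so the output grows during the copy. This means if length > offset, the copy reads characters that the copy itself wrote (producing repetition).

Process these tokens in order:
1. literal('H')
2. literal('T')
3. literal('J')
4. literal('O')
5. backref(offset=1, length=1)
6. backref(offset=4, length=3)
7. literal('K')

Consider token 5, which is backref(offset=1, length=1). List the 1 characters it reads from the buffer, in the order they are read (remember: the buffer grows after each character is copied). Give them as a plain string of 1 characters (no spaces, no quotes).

Token 1: literal('H'). Output: "H"
Token 2: literal('T'). Output: "HT"
Token 3: literal('J'). Output: "HTJ"
Token 4: literal('O'). Output: "HTJO"
Token 5: backref(off=1, len=1). Buffer before: "HTJO" (len 4)
  byte 1: read out[3]='O', append. Buffer now: "HTJOO"

Answer: O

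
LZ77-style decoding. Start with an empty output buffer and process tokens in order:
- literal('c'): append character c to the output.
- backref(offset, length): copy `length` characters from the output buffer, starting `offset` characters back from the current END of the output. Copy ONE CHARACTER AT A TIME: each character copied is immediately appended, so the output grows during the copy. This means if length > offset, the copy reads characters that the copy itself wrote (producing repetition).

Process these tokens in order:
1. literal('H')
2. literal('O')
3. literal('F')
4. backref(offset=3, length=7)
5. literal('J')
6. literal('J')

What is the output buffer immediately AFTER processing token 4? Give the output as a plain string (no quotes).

Answer: HOFHOFHOFH

Derivation:
Token 1: literal('H'). Output: "H"
Token 2: literal('O'). Output: "HO"
Token 3: literal('F'). Output: "HOF"
Token 4: backref(off=3, len=7) (overlapping!). Copied 'HOFHOFH' from pos 0. Output: "HOFHOFHOFH"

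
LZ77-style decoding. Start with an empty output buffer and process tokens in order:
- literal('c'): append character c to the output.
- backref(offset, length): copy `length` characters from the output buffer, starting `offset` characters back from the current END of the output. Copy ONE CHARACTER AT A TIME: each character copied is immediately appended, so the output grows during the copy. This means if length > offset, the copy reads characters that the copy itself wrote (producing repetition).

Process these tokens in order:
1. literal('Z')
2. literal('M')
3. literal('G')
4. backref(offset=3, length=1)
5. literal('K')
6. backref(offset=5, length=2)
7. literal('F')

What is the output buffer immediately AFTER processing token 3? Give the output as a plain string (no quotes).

Answer: ZMG

Derivation:
Token 1: literal('Z'). Output: "Z"
Token 2: literal('M'). Output: "ZM"
Token 3: literal('G'). Output: "ZMG"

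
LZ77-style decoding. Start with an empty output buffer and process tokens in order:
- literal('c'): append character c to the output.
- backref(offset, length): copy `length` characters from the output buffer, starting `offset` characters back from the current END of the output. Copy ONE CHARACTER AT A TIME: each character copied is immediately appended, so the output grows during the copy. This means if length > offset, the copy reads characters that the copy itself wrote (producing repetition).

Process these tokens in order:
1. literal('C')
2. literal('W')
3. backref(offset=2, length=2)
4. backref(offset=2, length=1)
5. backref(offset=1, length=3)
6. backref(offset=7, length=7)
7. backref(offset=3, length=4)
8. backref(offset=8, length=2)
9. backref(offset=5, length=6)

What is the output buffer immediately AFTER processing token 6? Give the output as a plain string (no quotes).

Answer: CWCWCCCCWCWCCCC

Derivation:
Token 1: literal('C'). Output: "C"
Token 2: literal('W'). Output: "CW"
Token 3: backref(off=2, len=2). Copied 'CW' from pos 0. Output: "CWCW"
Token 4: backref(off=2, len=1). Copied 'C' from pos 2. Output: "CWCWC"
Token 5: backref(off=1, len=3) (overlapping!). Copied 'CCC' from pos 4. Output: "CWCWCCCC"
Token 6: backref(off=7, len=7). Copied 'WCWCCCC' from pos 1. Output: "CWCWCCCCWCWCCCC"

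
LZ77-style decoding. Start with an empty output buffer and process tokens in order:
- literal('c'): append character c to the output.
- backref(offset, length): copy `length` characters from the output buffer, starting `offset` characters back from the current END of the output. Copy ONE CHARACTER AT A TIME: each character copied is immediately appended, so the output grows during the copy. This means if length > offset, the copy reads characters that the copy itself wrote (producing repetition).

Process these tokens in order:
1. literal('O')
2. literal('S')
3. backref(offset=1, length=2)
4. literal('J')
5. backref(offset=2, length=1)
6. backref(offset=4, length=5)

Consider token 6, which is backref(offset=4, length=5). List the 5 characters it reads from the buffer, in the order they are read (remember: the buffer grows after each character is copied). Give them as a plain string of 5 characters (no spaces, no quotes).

Token 1: literal('O'). Output: "O"
Token 2: literal('S'). Output: "OS"
Token 3: backref(off=1, len=2) (overlapping!). Copied 'SS' from pos 1. Output: "OSSS"
Token 4: literal('J'). Output: "OSSSJ"
Token 5: backref(off=2, len=1). Copied 'S' from pos 3. Output: "OSSSJS"
Token 6: backref(off=4, len=5). Buffer before: "OSSSJS" (len 6)
  byte 1: read out[2]='S', append. Buffer now: "OSSSJSS"
  byte 2: read out[3]='S', append. Buffer now: "OSSSJSSS"
  byte 3: read out[4]='J', append. Buffer now: "OSSSJSSSJ"
  byte 4: read out[5]='S', append. Buffer now: "OSSSJSSSJS"
  byte 5: read out[6]='S', append. Buffer now: "OSSSJSSSJSS"

Answer: SSJSS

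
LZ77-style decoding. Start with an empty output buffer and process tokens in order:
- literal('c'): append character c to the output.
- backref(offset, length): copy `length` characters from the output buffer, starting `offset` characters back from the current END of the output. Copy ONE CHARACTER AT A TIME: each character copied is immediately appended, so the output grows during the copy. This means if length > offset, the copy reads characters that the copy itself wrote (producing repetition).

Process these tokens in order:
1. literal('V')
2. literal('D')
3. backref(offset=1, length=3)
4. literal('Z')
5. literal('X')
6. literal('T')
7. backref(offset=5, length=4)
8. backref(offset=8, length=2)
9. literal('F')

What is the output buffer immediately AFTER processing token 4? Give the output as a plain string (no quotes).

Answer: VDDDDZ

Derivation:
Token 1: literal('V'). Output: "V"
Token 2: literal('D'). Output: "VD"
Token 3: backref(off=1, len=3) (overlapping!). Copied 'DDD' from pos 1. Output: "VDDDD"
Token 4: literal('Z'). Output: "VDDDDZ"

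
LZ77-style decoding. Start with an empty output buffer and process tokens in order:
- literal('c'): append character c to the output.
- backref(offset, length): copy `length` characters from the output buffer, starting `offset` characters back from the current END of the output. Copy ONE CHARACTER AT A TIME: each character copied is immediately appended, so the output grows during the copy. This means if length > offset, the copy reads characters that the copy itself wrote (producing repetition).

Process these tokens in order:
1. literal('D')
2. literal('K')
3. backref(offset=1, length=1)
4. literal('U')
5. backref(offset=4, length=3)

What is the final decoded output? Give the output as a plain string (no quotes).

Token 1: literal('D'). Output: "D"
Token 2: literal('K'). Output: "DK"
Token 3: backref(off=1, len=1). Copied 'K' from pos 1. Output: "DKK"
Token 4: literal('U'). Output: "DKKU"
Token 5: backref(off=4, len=3). Copied 'DKK' from pos 0. Output: "DKKUDKK"

Answer: DKKUDKK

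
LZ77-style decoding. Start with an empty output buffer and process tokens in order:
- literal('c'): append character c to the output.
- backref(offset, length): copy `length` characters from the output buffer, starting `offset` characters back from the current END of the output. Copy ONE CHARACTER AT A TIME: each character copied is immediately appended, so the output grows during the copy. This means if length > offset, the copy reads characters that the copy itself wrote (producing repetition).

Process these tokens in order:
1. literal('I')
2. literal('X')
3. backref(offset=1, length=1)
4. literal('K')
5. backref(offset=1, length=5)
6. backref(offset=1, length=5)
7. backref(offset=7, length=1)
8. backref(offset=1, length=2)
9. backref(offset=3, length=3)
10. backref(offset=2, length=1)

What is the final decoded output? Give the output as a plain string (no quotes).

Answer: IXXKKKKKKKKKKKKKKKKKK

Derivation:
Token 1: literal('I'). Output: "I"
Token 2: literal('X'). Output: "IX"
Token 3: backref(off=1, len=1). Copied 'X' from pos 1. Output: "IXX"
Token 4: literal('K'). Output: "IXXK"
Token 5: backref(off=1, len=5) (overlapping!). Copied 'KKKKK' from pos 3. Output: "IXXKKKKKK"
Token 6: backref(off=1, len=5) (overlapping!). Copied 'KKKKK' from pos 8. Output: "IXXKKKKKKKKKKK"
Token 7: backref(off=7, len=1). Copied 'K' from pos 7. Output: "IXXKKKKKKKKKKKK"
Token 8: backref(off=1, len=2) (overlapping!). Copied 'KK' from pos 14. Output: "IXXKKKKKKKKKKKKKK"
Token 9: backref(off=3, len=3). Copied 'KKK' from pos 14. Output: "IXXKKKKKKKKKKKKKKKKK"
Token 10: backref(off=2, len=1). Copied 'K' from pos 18. Output: "IXXKKKKKKKKKKKKKKKKKK"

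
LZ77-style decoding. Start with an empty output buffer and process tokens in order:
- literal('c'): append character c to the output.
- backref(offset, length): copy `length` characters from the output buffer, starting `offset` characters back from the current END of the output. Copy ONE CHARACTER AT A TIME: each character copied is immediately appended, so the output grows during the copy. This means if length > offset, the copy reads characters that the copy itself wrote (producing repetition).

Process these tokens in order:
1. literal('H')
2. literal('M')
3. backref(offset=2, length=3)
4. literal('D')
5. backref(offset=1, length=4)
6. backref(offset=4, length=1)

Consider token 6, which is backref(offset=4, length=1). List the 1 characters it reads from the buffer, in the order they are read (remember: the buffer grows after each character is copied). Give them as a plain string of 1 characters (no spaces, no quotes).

Token 1: literal('H'). Output: "H"
Token 2: literal('M'). Output: "HM"
Token 3: backref(off=2, len=3) (overlapping!). Copied 'HMH' from pos 0. Output: "HMHMH"
Token 4: literal('D'). Output: "HMHMHD"
Token 5: backref(off=1, len=4) (overlapping!). Copied 'DDDD' from pos 5. Output: "HMHMHDDDDD"
Token 6: backref(off=4, len=1). Buffer before: "HMHMHDDDDD" (len 10)
  byte 1: read out[6]='D', append. Buffer now: "HMHMHDDDDDD"

Answer: D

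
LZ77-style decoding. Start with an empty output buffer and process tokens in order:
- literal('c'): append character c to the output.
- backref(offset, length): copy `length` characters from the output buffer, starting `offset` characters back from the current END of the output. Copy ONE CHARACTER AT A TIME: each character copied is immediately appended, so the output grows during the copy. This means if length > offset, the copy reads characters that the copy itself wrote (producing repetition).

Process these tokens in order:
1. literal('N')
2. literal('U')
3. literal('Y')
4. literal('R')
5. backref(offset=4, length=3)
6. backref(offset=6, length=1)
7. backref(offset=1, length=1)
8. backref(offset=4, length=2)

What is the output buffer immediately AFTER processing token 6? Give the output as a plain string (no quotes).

Answer: NUYRNUYU

Derivation:
Token 1: literal('N'). Output: "N"
Token 2: literal('U'). Output: "NU"
Token 3: literal('Y'). Output: "NUY"
Token 4: literal('R'). Output: "NUYR"
Token 5: backref(off=4, len=3). Copied 'NUY' from pos 0. Output: "NUYRNUY"
Token 6: backref(off=6, len=1). Copied 'U' from pos 1. Output: "NUYRNUYU"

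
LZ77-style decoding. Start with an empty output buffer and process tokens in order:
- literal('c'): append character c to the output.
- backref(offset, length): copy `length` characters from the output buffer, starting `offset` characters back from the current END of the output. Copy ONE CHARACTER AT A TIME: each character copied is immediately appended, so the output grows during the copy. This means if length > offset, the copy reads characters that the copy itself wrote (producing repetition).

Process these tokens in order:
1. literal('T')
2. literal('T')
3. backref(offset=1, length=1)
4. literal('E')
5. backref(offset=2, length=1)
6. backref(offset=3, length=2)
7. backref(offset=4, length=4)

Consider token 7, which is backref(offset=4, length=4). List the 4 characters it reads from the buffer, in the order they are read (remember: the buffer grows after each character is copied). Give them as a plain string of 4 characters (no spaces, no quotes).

Answer: ETTE

Derivation:
Token 1: literal('T'). Output: "T"
Token 2: literal('T'). Output: "TT"
Token 3: backref(off=1, len=1). Copied 'T' from pos 1. Output: "TTT"
Token 4: literal('E'). Output: "TTTE"
Token 5: backref(off=2, len=1). Copied 'T' from pos 2. Output: "TTTET"
Token 6: backref(off=3, len=2). Copied 'TE' from pos 2. Output: "TTTETTE"
Token 7: backref(off=4, len=4). Buffer before: "TTTETTE" (len 7)
  byte 1: read out[3]='E', append. Buffer now: "TTTETTEE"
  byte 2: read out[4]='T', append. Buffer now: "TTTETTEET"
  byte 3: read out[5]='T', append. Buffer now: "TTTETTEETT"
  byte 4: read out[6]='E', append. Buffer now: "TTTETTEETTE"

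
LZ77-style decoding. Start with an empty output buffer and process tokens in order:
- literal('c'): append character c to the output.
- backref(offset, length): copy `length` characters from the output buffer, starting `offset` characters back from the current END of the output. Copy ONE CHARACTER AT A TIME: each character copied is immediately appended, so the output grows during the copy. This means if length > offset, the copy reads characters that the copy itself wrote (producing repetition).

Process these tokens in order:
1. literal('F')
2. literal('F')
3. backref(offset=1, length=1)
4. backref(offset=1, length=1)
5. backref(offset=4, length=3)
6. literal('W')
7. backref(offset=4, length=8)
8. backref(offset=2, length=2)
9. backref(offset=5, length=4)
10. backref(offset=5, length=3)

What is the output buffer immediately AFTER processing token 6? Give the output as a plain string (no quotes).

Token 1: literal('F'). Output: "F"
Token 2: literal('F'). Output: "FF"
Token 3: backref(off=1, len=1). Copied 'F' from pos 1. Output: "FFF"
Token 4: backref(off=1, len=1). Copied 'F' from pos 2. Output: "FFFF"
Token 5: backref(off=4, len=3). Copied 'FFF' from pos 0. Output: "FFFFFFF"
Token 6: literal('W'). Output: "FFFFFFFW"

Answer: FFFFFFFW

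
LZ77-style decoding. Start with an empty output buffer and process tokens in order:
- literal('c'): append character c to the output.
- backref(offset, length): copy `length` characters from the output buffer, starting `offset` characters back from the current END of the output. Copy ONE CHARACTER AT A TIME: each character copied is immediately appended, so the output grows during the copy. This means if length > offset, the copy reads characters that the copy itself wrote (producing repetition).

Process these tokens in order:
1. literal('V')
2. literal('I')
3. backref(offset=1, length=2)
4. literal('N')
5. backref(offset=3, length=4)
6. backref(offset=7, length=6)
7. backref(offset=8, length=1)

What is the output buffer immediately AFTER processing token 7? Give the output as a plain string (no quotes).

Token 1: literal('V'). Output: "V"
Token 2: literal('I'). Output: "VI"
Token 3: backref(off=1, len=2) (overlapping!). Copied 'II' from pos 1. Output: "VIII"
Token 4: literal('N'). Output: "VIIIN"
Token 5: backref(off=3, len=4) (overlapping!). Copied 'IINI' from pos 2. Output: "VIIINIINI"
Token 6: backref(off=7, len=6). Copied 'IINIIN' from pos 2. Output: "VIIINIINIIINIIN"
Token 7: backref(off=8, len=1). Copied 'N' from pos 7. Output: "VIIINIINIIINIINN"

Answer: VIIINIINIIINIINN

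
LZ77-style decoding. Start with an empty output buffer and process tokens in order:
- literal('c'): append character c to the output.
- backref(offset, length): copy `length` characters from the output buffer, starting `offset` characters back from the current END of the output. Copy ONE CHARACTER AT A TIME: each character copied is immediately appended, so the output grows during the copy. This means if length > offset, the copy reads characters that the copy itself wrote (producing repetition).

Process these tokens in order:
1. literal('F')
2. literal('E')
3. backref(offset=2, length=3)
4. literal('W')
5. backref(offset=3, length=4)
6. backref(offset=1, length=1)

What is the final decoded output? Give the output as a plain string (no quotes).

Token 1: literal('F'). Output: "F"
Token 2: literal('E'). Output: "FE"
Token 3: backref(off=2, len=3) (overlapping!). Copied 'FEF' from pos 0. Output: "FEFEF"
Token 4: literal('W'). Output: "FEFEFW"
Token 5: backref(off=3, len=4) (overlapping!). Copied 'EFWE' from pos 3. Output: "FEFEFWEFWE"
Token 6: backref(off=1, len=1). Copied 'E' from pos 9. Output: "FEFEFWEFWEE"

Answer: FEFEFWEFWEE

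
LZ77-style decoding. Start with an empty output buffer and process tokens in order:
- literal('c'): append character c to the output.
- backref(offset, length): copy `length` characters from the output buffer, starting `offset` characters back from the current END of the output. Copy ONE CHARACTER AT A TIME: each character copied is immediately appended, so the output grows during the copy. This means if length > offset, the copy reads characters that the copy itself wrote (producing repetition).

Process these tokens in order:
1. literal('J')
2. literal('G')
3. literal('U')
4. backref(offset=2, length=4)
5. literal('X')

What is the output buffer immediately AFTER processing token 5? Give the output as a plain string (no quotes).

Answer: JGUGUGUX

Derivation:
Token 1: literal('J'). Output: "J"
Token 2: literal('G'). Output: "JG"
Token 3: literal('U'). Output: "JGU"
Token 4: backref(off=2, len=4) (overlapping!). Copied 'GUGU' from pos 1. Output: "JGUGUGU"
Token 5: literal('X'). Output: "JGUGUGUX"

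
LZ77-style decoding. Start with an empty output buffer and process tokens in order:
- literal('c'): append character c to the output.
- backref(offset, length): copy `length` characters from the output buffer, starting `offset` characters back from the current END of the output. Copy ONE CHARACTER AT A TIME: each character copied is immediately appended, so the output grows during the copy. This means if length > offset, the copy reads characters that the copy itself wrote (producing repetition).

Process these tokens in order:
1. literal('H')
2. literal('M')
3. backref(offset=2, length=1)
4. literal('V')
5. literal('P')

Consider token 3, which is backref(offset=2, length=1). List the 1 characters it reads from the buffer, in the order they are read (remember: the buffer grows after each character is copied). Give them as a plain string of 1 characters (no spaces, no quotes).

Token 1: literal('H'). Output: "H"
Token 2: literal('M'). Output: "HM"
Token 3: backref(off=2, len=1). Buffer before: "HM" (len 2)
  byte 1: read out[0]='H', append. Buffer now: "HMH"

Answer: H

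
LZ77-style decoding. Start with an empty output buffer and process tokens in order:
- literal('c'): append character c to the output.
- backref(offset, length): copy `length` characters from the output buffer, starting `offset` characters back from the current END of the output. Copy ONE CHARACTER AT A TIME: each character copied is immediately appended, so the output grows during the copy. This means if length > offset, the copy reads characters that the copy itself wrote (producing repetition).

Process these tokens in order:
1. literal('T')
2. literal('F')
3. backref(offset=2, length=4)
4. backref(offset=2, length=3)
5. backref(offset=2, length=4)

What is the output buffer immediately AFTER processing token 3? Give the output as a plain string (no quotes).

Answer: TFTFTF

Derivation:
Token 1: literal('T'). Output: "T"
Token 2: literal('F'). Output: "TF"
Token 3: backref(off=2, len=4) (overlapping!). Copied 'TFTF' from pos 0. Output: "TFTFTF"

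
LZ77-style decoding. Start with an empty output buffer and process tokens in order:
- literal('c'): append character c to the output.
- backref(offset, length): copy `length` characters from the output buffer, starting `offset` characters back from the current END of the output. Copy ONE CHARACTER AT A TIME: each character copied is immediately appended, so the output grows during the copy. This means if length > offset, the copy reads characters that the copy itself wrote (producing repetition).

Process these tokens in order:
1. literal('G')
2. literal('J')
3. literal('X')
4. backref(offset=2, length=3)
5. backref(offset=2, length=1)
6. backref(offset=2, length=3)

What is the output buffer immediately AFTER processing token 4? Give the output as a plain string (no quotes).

Answer: GJXJXJ

Derivation:
Token 1: literal('G'). Output: "G"
Token 2: literal('J'). Output: "GJ"
Token 3: literal('X'). Output: "GJX"
Token 4: backref(off=2, len=3) (overlapping!). Copied 'JXJ' from pos 1. Output: "GJXJXJ"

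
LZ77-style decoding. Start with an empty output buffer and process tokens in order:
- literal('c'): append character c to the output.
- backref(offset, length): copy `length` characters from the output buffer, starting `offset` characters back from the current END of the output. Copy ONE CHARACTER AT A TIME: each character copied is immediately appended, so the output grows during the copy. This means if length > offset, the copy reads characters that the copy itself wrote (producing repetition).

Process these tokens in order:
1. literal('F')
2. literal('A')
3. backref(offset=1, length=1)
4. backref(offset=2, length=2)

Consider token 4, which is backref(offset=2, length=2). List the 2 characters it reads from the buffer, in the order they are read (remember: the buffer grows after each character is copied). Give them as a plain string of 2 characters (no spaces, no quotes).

Answer: AA

Derivation:
Token 1: literal('F'). Output: "F"
Token 2: literal('A'). Output: "FA"
Token 3: backref(off=1, len=1). Copied 'A' from pos 1. Output: "FAA"
Token 4: backref(off=2, len=2). Buffer before: "FAA" (len 3)
  byte 1: read out[1]='A', append. Buffer now: "FAAA"
  byte 2: read out[2]='A', append. Buffer now: "FAAAA"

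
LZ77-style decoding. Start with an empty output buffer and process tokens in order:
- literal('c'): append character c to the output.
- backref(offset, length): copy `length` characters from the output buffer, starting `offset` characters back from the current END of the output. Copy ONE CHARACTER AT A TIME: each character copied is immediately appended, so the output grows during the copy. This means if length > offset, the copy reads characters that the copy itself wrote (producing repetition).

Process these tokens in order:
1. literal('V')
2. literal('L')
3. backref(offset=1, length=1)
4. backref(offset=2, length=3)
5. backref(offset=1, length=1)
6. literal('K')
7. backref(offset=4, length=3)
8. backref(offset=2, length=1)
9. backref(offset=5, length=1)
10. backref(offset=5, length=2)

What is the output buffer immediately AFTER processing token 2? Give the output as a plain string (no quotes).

Answer: VL

Derivation:
Token 1: literal('V'). Output: "V"
Token 2: literal('L'). Output: "VL"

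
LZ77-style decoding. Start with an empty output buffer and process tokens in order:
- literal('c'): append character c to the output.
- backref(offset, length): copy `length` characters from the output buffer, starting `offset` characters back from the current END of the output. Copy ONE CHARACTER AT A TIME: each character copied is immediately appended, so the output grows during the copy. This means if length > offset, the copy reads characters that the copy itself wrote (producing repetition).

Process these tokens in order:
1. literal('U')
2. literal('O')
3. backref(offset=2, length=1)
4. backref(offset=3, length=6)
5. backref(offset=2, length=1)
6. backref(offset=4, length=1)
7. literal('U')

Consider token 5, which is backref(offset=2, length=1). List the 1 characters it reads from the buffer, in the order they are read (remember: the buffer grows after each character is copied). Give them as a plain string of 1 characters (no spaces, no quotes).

Token 1: literal('U'). Output: "U"
Token 2: literal('O'). Output: "UO"
Token 3: backref(off=2, len=1). Copied 'U' from pos 0. Output: "UOU"
Token 4: backref(off=3, len=6) (overlapping!). Copied 'UOUUOU' from pos 0. Output: "UOUUOUUOU"
Token 5: backref(off=2, len=1). Buffer before: "UOUUOUUOU" (len 9)
  byte 1: read out[7]='O', append. Buffer now: "UOUUOUUOUO"

Answer: O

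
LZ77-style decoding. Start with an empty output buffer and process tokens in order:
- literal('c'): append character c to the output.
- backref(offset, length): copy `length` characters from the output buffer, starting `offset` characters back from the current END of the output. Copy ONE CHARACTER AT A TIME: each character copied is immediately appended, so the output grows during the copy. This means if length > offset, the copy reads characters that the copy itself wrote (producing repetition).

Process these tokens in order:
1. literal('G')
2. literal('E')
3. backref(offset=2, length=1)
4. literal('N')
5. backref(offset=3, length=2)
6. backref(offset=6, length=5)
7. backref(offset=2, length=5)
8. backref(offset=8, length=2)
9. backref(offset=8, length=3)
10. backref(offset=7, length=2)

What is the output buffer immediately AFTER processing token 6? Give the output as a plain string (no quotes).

Answer: GEGNEGGEGNE

Derivation:
Token 1: literal('G'). Output: "G"
Token 2: literal('E'). Output: "GE"
Token 3: backref(off=2, len=1). Copied 'G' from pos 0. Output: "GEG"
Token 4: literal('N'). Output: "GEGN"
Token 5: backref(off=3, len=2). Copied 'EG' from pos 1. Output: "GEGNEG"
Token 6: backref(off=6, len=5). Copied 'GEGNE' from pos 0. Output: "GEGNEGGEGNE"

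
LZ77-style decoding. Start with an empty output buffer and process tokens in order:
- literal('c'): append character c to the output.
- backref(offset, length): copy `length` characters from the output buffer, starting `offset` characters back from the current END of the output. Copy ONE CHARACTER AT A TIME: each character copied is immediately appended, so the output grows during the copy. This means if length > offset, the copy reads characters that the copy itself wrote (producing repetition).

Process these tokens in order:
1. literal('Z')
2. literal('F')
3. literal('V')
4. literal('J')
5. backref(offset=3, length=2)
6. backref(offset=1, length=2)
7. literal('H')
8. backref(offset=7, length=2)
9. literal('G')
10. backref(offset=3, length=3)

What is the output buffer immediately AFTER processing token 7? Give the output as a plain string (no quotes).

Token 1: literal('Z'). Output: "Z"
Token 2: literal('F'). Output: "ZF"
Token 3: literal('V'). Output: "ZFV"
Token 4: literal('J'). Output: "ZFVJ"
Token 5: backref(off=3, len=2). Copied 'FV' from pos 1. Output: "ZFVJFV"
Token 6: backref(off=1, len=2) (overlapping!). Copied 'VV' from pos 5. Output: "ZFVJFVVV"
Token 7: literal('H'). Output: "ZFVJFVVVH"

Answer: ZFVJFVVVH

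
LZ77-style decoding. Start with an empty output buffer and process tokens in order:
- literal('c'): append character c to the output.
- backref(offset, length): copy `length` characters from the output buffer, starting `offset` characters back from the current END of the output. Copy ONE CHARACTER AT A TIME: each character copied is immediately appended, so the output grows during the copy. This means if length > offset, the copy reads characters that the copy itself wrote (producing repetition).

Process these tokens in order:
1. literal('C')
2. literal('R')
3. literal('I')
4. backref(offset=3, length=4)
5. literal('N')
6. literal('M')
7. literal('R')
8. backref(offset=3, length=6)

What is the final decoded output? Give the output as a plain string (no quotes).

Token 1: literal('C'). Output: "C"
Token 2: literal('R'). Output: "CR"
Token 3: literal('I'). Output: "CRI"
Token 4: backref(off=3, len=4) (overlapping!). Copied 'CRIC' from pos 0. Output: "CRICRIC"
Token 5: literal('N'). Output: "CRICRICN"
Token 6: literal('M'). Output: "CRICRICNM"
Token 7: literal('R'). Output: "CRICRICNMR"
Token 8: backref(off=3, len=6) (overlapping!). Copied 'NMRNMR' from pos 7. Output: "CRICRICNMRNMRNMR"

Answer: CRICRICNMRNMRNMR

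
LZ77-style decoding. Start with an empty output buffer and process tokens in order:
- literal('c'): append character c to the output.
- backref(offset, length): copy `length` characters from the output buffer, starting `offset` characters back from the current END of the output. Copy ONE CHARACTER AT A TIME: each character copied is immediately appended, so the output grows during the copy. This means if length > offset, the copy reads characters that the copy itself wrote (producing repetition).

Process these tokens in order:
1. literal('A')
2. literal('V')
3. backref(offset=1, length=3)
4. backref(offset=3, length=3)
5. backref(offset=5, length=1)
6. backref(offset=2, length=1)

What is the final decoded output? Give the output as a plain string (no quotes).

Token 1: literal('A'). Output: "A"
Token 2: literal('V'). Output: "AV"
Token 3: backref(off=1, len=3) (overlapping!). Copied 'VVV' from pos 1. Output: "AVVVV"
Token 4: backref(off=3, len=3). Copied 'VVV' from pos 2. Output: "AVVVVVVV"
Token 5: backref(off=5, len=1). Copied 'V' from pos 3. Output: "AVVVVVVVV"
Token 6: backref(off=2, len=1). Copied 'V' from pos 7. Output: "AVVVVVVVVV"

Answer: AVVVVVVVVV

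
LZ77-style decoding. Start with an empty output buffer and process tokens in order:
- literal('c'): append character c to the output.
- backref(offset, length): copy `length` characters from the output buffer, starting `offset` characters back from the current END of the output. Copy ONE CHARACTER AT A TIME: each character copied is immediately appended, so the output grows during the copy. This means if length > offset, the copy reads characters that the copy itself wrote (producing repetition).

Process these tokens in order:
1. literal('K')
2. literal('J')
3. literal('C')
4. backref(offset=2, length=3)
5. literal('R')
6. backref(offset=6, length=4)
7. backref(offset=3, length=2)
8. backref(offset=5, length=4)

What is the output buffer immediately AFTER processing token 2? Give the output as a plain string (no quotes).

Answer: KJ

Derivation:
Token 1: literal('K'). Output: "K"
Token 2: literal('J'). Output: "KJ"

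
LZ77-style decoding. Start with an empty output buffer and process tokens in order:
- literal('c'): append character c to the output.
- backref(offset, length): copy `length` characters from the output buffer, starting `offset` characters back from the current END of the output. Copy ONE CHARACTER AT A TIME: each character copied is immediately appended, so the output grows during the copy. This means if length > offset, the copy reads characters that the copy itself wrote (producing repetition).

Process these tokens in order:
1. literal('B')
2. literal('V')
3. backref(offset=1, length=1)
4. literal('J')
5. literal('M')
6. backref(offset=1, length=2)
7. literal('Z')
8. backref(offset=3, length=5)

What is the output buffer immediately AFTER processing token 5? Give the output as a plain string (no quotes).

Token 1: literal('B'). Output: "B"
Token 2: literal('V'). Output: "BV"
Token 3: backref(off=1, len=1). Copied 'V' from pos 1. Output: "BVV"
Token 4: literal('J'). Output: "BVVJ"
Token 5: literal('M'). Output: "BVVJM"

Answer: BVVJM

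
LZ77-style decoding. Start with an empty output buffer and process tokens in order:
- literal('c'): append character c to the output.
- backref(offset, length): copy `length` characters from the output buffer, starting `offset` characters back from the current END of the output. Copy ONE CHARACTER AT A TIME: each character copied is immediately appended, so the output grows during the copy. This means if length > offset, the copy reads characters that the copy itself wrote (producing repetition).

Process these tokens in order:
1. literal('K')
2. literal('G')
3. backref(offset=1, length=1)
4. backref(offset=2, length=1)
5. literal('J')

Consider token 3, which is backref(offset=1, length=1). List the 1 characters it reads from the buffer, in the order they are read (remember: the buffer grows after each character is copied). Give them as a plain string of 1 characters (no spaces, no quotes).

Answer: G

Derivation:
Token 1: literal('K'). Output: "K"
Token 2: literal('G'). Output: "KG"
Token 3: backref(off=1, len=1). Buffer before: "KG" (len 2)
  byte 1: read out[1]='G', append. Buffer now: "KGG"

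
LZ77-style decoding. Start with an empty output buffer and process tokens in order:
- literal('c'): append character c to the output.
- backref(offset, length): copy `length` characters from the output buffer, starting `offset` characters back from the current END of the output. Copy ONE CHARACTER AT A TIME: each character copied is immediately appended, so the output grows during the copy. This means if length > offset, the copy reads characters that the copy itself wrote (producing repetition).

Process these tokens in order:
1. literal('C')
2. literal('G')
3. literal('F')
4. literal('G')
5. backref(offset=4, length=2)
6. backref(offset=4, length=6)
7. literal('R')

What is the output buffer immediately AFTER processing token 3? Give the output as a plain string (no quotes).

Answer: CGF

Derivation:
Token 1: literal('C'). Output: "C"
Token 2: literal('G'). Output: "CG"
Token 3: literal('F'). Output: "CGF"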